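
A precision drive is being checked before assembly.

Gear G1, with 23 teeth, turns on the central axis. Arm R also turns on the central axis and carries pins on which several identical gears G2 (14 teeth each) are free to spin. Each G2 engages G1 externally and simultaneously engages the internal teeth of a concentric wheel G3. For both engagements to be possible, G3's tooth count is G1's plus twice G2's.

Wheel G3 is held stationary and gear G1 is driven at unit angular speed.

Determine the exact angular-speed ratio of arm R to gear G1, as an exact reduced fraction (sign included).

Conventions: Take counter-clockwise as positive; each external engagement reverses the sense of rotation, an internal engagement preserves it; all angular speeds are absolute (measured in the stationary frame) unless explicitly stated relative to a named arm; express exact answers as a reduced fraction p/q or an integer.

23/74

topology: planetary set — G1 23T / G2 14T / G3 51T, arm = carrier (Willis)
ring teeth: 23 + 2·14 = 51
23(ω_sun−ω_arm) = −51(ω_ring−ω_arm),  ω_ring = 0, ω_sun = 1
23(1−ω_arm) = −51(0−ω_arm)  ⇒  74·ω_arm = 23  ⇒  ω_arm = 23/74
ω_out/ω_in = 23/74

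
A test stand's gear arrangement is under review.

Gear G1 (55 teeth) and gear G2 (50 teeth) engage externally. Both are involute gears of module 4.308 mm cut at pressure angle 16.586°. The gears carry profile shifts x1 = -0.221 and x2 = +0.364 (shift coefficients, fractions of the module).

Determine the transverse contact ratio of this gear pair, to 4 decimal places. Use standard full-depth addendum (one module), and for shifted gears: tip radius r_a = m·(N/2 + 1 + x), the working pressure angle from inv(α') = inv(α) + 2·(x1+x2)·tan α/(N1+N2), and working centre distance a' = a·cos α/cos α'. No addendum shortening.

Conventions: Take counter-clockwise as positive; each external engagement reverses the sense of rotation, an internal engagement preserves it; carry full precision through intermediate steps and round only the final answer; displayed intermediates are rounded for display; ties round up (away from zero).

class = single-mesh tooth geometry [involute pair 55T × 50T, m = 4.308]
base radii: r_b1 = 113.540742, r_b2 = 103.218856
tip radii: r_a1 = 121.825932, r_a2 = 113.576112
inv(α') = inv(16.586°) + 2·(-0.221+0.364)·tan α/(55+50) = 0.00917787  ⇒  α' = 17.09334°
a' = a·cos α / cos α' = 226.1700·cos 16.586°/cos 17.09334° = 226.776977
action lengths: √(r_a1²−r_b1²) = 44.159457, √(r_a2²−r_b2²) = 47.385661
base pitch p_b = π·m·cos α = 12.970864
CR = (44.159457 + 47.385661 − 226.776977·sin 17.09334°)/12.970864 = 1.918818
contact ratio ≈ 1.9188

1.9188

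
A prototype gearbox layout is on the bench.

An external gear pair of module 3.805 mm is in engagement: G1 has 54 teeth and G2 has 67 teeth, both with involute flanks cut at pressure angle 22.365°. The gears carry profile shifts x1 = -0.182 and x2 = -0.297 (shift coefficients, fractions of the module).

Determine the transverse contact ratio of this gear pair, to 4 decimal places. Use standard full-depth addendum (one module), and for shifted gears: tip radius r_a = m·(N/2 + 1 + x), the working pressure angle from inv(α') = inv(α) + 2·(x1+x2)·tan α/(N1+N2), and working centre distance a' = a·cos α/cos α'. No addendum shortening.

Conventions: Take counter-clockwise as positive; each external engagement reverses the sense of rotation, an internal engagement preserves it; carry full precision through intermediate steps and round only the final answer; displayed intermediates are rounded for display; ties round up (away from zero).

recognized (one external pair, fixed centres): single-mesh tooth geometry, m = 3.805, N1 = 54, N2 = 67
base radii: r_b1 = 95.007134, r_b2 = 117.879222
tip radii: r_a1 = 105.847490, r_a2 = 130.142415
inv(α') = inv(22.365°) + 2·(-0.182-0.297)·tan α/(54+67) = 0.01785527  ⇒  α' = 21.19643°
a' = a·cos α / cos α' = 230.2025·cos 22.365°/cos 21.19643° = 228.333989
action lengths: √(r_a1²−r_b1²) = 46.661929, √(r_a2²−r_b2²) = 55.150134
base pitch p_b = π·m·cos α = 11.054582
CR = (46.661929 + 55.150134 − 228.333989·sin 21.19643°)/11.054582 = 1.741734
contact ratio ≈ 1.7417

1.7417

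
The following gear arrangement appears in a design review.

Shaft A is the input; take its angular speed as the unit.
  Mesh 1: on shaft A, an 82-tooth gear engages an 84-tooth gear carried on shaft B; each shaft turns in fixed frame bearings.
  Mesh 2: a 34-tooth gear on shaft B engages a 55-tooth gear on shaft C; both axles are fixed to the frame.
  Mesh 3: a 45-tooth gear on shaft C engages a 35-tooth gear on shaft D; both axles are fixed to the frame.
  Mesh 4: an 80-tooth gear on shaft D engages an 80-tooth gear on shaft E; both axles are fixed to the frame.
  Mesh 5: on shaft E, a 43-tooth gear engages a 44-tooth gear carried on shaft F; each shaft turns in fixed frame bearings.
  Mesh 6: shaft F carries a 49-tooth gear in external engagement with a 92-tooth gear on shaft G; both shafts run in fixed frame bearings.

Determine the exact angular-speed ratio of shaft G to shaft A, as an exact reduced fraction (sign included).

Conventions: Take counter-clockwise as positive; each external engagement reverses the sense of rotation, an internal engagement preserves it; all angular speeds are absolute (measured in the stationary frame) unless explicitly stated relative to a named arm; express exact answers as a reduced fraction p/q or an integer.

89913/222640

class = fixed-axis compound train [6 meshes; 6 ratios multiply, 6 sense flips]
mesh 1 [82T→84T]: running ratio 41/42, sense −
mesh 2 [34T→55T]: running ratio 697/1155, sense +
mesh 3 [45T→35T]: running ratio 2091/2695, sense −
mesh 4 [80T→80T]: running ratio 2091/2695, sense +
mesh 5 [43T→44T]: running ratio 89913/118580, sense −
mesh 6 [49T→92T]: running ratio 89913/222640, sense +
ω_out/ω_in = 89913/222640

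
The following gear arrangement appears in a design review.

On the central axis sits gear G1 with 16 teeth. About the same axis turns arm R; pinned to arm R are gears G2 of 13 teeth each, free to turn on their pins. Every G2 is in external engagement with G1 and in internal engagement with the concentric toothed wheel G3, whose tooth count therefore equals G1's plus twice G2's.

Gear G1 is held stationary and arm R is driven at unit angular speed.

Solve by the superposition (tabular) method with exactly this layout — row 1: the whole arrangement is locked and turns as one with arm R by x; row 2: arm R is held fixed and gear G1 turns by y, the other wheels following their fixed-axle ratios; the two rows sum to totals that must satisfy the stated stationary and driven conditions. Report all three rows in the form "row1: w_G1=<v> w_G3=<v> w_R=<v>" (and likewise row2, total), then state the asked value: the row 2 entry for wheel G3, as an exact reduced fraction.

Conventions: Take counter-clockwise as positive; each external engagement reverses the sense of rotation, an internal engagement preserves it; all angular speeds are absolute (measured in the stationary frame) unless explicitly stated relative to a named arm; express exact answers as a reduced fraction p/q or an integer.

recognized (axles ride arm R): planetary set, 16/13/42 teeth
row 1: whole set turns with the arm by x
row 2 — arm fixed, fixed-axis ratios: sun y, ring −(16/42)·y, arm 0
boundary: total ω_sun = x + y = 0 and total ω_arm = x = 1  ⇒  y = -1, x = 1
row 2 ring = −(16/42)·(-1) = 8/21
totals (row 1 + row 2): sun 1 + (-1) = 0, ring 1 + 8/21 = 29/21, arm 1 + 0 = 1
asked cell (row2, ring) = 8/21

row1: w_G1=1 w_G3=1 w_R=1
row2: w_G1=-1 w_G3=8/21 w_R=0
total: w_G1=0 w_G3=29/21 w_R=1
asked value: 8/21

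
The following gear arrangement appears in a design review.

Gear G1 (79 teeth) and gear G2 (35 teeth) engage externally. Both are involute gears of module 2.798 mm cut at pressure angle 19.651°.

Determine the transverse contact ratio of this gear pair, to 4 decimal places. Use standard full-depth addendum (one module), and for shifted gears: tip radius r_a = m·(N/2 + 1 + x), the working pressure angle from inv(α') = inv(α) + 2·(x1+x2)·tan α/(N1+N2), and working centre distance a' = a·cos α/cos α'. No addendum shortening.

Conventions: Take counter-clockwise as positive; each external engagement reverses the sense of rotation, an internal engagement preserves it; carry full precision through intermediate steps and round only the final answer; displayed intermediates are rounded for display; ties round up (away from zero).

1.7745

recognized (one external pair, fixed centres): single-mesh tooth geometry, m = 2.798, N1 = 79, N2 = 35
base radii: r_b1 = 104.084090, r_b2 = 46.113204
tip radii: r_a1 = 113.319000, r_a2 = 51.763000
no profile shift: α' = α, a' = a
action lengths: √(r_a1²−r_b1²) = 44.807343, √(r_a2²−r_b2²) = 23.515539
base pitch p_b = π·m·cos α = 8.278223
CR = (44.807343 + 23.515539 − 159.486000·sin 19.65100°)/8.278223 = 1.774455
contact ratio ≈ 1.7745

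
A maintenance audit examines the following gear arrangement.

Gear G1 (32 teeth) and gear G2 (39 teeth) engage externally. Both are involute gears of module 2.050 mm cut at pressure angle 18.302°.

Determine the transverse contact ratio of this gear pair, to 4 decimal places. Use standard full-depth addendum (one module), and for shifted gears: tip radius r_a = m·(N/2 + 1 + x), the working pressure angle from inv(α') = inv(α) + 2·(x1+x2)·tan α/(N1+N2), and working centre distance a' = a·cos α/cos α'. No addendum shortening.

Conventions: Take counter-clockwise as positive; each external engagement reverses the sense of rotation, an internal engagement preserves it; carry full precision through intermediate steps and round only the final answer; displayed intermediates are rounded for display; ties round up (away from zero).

single-mesh involute tooth geometry (32T engaging 39T at module 2.050)
base radii: r_b1 = 31.140796, r_b2 = 37.952845
tip radii: r_a1 = 34.850000, r_a2 = 42.025000
no profile shift: α' = α, a' = a
action lengths: √(r_a1²−r_b1²) = 15.645233, √(r_a2²−r_b2²) = 18.046666
base pitch p_b = π·m·cos α = 6.114481
CR = (15.645233 + 18.046666 − 72.775000·sin 18.30200°)/6.114481 = 1.772626
contact ratio ≈ 1.7726

1.7726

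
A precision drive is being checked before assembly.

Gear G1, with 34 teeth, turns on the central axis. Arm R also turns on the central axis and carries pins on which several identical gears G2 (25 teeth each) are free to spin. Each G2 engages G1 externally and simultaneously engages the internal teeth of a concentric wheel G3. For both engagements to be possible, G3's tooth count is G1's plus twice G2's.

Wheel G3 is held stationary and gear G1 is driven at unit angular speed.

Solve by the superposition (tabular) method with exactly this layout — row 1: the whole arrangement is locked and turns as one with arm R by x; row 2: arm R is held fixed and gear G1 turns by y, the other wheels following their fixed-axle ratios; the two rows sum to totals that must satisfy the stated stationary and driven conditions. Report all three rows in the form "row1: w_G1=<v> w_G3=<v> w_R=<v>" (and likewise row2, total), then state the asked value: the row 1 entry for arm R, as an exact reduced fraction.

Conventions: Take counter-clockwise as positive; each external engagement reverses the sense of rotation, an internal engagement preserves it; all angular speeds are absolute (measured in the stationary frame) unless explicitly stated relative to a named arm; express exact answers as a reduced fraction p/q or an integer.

planetary set (34T centre, 25T on arm, 84T internal) — Willis relation
row 1 — lock + rotate with arm: ω_sun = ω_ring = ω_arm = x
row 2 (arm held, sun turns y): ω_ring = −(34/84)·y, ω_arm = 0
boundary: total ω_ring = x − (34/84)·y = 0 and total ω_sun = x + y = 1  ⇒  y = 42/59, x = 17/59
row 2 ring = −(34/84)·42/59 = -17/59
totals (row 1 + row 2): sun 17/59 + 42/59 = 1, ring 17/59 + (-17/59) = 0, arm 17/59 + 0 = 17/59
asked cell (row1, arm) = 17/59

row1: w_G1=17/59 w_G3=17/59 w_R=17/59
row2: w_G1=42/59 w_G3=-17/59 w_R=0
total: w_G1=1 w_G3=0 w_R=17/59
asked value: 17/59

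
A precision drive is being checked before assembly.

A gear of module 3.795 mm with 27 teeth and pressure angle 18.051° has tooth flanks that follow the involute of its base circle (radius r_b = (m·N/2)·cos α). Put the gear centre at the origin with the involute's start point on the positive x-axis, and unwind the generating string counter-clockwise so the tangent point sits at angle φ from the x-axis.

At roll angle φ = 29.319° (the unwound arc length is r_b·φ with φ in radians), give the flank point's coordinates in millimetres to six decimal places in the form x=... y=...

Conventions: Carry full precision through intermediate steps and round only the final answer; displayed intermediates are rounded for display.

x=54.676919 y=2.119188

recognized (one wheel, involute flank): single-mesh tooth geometry, m = 3.795, N = 27
pitch radius r_p = m·N/2 = 3.795·27/2 = 51.232500
base radius r_b = r_p·cos α = 51.232500·cos 18.051° = 48.710892
roll angle φ = 29.319° = 0.51171308 rad
x = r_b·(cos φ + φ·sin φ) = 54.676919
y = r_b·(sin φ − φ·cos φ) = 2.119188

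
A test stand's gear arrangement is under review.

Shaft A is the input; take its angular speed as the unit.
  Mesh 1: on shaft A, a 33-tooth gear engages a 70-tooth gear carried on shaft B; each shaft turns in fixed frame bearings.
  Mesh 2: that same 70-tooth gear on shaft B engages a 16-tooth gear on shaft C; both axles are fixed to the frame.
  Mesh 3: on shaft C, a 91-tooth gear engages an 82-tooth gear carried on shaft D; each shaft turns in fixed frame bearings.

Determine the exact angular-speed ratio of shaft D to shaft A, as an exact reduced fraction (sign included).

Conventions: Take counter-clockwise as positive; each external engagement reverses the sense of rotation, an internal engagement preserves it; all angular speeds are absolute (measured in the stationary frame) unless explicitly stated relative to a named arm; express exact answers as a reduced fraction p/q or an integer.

class = fixed-axis compound train [3 meshes; 3 ratios multiply, 3 sense flips]
mesh 1 [33T→70T]: running ratio 33/70, sense −
mesh 2 [70T→16T]: running ratio 33/16, sense +
mesh 3 [91T→82T]: running ratio 3003/1312, sense −
ω_out/ω_in = -3003/1312

-3003/1312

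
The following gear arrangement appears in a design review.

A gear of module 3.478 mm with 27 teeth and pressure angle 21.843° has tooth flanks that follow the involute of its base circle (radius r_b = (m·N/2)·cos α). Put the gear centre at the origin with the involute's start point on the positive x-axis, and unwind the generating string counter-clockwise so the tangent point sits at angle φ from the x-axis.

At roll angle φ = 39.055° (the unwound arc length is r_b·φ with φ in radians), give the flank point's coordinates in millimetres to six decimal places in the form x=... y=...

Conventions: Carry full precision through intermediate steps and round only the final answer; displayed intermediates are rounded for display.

single-mesh involute tooth geometry (27T wheel at module 3.478)
pitch radius r_p = m·N/2 = 3.478·27/2 = 46.953000
base radius r_b = r_p·cos α = 46.953000·cos 21.843° = 43.582097
roll angle φ = 39.055° = 0.68163834 rad
x = r_b·(cos φ + φ·sin φ) = 52.560824
y = r_b·(sin φ − φ·cos φ) = 4.390707

x=52.560824 y=4.390707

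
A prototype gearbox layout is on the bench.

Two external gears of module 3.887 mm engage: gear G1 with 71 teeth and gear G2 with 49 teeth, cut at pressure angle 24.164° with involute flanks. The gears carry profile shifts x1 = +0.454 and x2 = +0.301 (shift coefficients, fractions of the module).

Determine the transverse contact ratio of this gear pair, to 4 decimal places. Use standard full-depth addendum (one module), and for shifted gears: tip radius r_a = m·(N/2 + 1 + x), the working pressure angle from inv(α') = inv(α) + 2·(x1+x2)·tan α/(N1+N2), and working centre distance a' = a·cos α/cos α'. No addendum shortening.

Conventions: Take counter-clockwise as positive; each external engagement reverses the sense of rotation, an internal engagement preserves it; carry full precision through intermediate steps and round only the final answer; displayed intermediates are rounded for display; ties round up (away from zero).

single-mesh involute tooth geometry (71T engaging 49T at module 3.887)
base radii: r_b1 = 125.897602, r_b2 = 86.887078
tip radii: r_a1 = 143.640198, r_a2 = 100.288487
inv(α') = inv(24.164°) + 2·(+0.454+0.301)·tan α/(71+49) = 0.03256712  ⇒  α' = 25.66264°
a' = a·cos α / cos α' = 233.2200·cos 24.164°/cos 25.66264° = 236.070806
action lengths: √(r_a1²−r_b1²) = 69.154177, √(r_a2²−r_b2²) = 50.084093
base pitch p_b = π·m·cos α = 11.141380
CR = (69.154177 + 50.084093 − 236.070806·sin 25.66264°)/11.141380 = 1.526088
contact ratio ≈ 1.5261

1.5261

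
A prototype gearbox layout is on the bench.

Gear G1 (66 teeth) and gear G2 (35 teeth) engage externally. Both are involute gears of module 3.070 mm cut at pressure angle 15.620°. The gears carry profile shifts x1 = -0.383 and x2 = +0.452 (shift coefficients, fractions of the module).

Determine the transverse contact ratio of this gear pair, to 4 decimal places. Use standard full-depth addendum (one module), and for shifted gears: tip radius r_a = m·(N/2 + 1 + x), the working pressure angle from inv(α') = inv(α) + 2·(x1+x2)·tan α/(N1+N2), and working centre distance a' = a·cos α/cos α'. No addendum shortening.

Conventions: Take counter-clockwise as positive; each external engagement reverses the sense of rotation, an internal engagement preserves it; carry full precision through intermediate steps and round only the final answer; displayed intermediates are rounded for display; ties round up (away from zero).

topology: single-mesh involute geometry — m = 3.070, 66T/35T pair
base radii: r_b1 = 97.568484, r_b2 = 51.740863
tip radii: r_a1 = 103.204190, r_a2 = 58.182640
inv(α') = inv(15.620°) + 2·(-0.383+0.452)·tan α/(66+35) = 0.00734290  ⇒  α' = 15.89489°
a' = a·cos α / cos α' = 155.0350·cos 15.620°/cos 15.89489° = 155.245023
action lengths: √(r_a1²−r_b1²) = 33.637714, √(r_a2²−r_b2²) = 26.610200
base pitch p_b = π·m·cos α = 9.288498
CR = (33.637714 + 26.610200 − 155.245023·sin 15.89489°)/9.288498 = 1.908859
contact ratio ≈ 1.9089

1.9089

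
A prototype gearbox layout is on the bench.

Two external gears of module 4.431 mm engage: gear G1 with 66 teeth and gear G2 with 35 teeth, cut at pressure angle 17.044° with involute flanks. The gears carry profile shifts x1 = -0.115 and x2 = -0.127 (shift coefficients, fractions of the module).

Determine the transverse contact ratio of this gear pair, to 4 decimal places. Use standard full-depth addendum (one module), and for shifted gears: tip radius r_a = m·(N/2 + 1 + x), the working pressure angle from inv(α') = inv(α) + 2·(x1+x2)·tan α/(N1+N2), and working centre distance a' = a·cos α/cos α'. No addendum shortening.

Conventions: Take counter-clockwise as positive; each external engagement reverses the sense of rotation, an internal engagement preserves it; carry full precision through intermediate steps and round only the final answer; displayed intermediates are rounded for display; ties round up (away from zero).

2.0045

topology: single-mesh involute geometry — m = 4.431, 66T/35T pair
base radii: r_b1 = 139.800878, r_b2 = 74.136829
tip radii: r_a1 = 150.144435, r_a2 = 81.410763
inv(α') = inv(17.044°) + 2·(-0.115-0.127)·tan α/(66+35) = 0.00762758  ⇒  α' = 16.09341°
a' = a·cos α / cos α' = 223.7655·cos 17.044°/cos 16.09341° = 222.663660
action lengths: √(r_a1²−r_b1²) = 54.763727, √(r_a2²−r_b2²) = 33.636927
base pitch p_b = π·m·cos α = 13.309012
CR = (54.763727 + 33.636927 − 222.663660·sin 16.09341°)/13.309012 = 2.004460
contact ratio ≈ 2.0045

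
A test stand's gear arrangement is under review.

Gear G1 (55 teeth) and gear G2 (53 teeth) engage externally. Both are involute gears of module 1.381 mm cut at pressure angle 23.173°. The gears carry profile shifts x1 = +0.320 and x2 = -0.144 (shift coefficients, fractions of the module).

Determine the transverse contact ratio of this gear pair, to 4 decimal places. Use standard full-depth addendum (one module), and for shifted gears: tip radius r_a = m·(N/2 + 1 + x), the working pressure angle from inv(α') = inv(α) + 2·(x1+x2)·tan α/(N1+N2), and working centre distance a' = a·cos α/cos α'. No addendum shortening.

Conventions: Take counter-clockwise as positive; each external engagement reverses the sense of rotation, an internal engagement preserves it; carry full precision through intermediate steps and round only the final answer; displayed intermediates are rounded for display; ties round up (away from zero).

1.5896

class = single-mesh tooth geometry [involute pair 55T × 53T, m = 1.381]
base radii: r_b1 = 34.913509, r_b2 = 33.643927
tip radii: r_a1 = 39.800420, r_a2 = 37.778636
inv(α') = inv(23.173°) + 2·(+0.320-0.144)·tan α/(55+53) = 0.02499281  ⇒  α' = 23.60038°
a' = a·cos α / cos α' = 74.5740·cos 23.173°/cos 23.60038° = 74.814951
action lengths: √(r_a1²−r_b1²) = 19.108123, √(r_a2²−r_b2²) = 17.184631
base pitch p_b = π·m·cos α = 3.988510
CR = (19.108123 + 17.184631 − 74.814951·sin 23.60038°)/3.988510 = 1.589619
contact ratio ≈ 1.5896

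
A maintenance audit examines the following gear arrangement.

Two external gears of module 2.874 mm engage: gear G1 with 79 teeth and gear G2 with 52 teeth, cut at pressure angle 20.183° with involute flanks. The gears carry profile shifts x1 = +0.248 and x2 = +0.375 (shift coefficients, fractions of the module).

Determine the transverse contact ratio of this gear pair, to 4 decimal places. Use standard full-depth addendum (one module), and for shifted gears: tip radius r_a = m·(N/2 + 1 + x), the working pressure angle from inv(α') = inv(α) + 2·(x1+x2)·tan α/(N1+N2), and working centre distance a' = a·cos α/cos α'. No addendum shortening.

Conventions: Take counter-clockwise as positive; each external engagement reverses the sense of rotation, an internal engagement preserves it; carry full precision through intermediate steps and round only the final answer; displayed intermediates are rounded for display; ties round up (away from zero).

topology: single-mesh involute geometry — m = 2.874, 79T/52T pair
base radii: r_b1 = 106.552169, r_b2 = 70.135605
tip radii: r_a1 = 117.109752, r_a2 = 78.675750
inv(α') = inv(20.183°) + 2·(+0.248+0.375)·tan α/(79+52) = 0.01882805  ⇒  α' = 21.56014°
a' = a·cos α / cos α' = 188.2470·cos 20.183°/cos 21.56014° = 189.980241
action lengths: √(r_a1²−r_b1²) = 48.593510, √(r_a2²−r_b2²) = 35.649271
base pitch p_b = π·m·cos α = 8.474519
CR = (48.593510 + 35.649271 − 189.980241·sin 21.56014°)/8.474519 = 1.702669
contact ratio ≈ 1.7027

1.7027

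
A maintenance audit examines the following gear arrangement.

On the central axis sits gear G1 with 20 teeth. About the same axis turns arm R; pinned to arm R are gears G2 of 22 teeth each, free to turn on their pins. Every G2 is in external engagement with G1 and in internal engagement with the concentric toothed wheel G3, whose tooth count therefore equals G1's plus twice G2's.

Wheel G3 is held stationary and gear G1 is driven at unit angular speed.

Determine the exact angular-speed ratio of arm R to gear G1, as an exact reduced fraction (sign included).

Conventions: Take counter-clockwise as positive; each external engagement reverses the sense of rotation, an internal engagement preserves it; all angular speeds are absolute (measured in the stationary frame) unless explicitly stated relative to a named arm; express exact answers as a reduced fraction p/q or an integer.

planetary set (20T centre, 22T on arm, 64T internal) — Willis relation
ring teeth: 20 + 2·22 = 64
20(ω_sun−ω_arm) = −64(ω_ring−ω_arm),  ω_ring = 0, ω_sun = 1
20(1−ω_arm) = −64(0−ω_arm)  ⇒  84·ω_arm = 20  ⇒  ω_arm = 5/21
ω_out/ω_in = 5/21

5/21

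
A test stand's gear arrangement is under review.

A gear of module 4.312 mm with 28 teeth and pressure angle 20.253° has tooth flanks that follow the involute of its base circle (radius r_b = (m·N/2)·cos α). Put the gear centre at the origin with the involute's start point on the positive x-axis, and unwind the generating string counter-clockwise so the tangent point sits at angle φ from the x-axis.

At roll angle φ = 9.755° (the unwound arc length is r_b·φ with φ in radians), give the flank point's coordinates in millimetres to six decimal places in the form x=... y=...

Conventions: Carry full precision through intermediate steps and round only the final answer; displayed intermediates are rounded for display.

x=57.450561 y=0.092902

recognized (one wheel, involute flank): single-mesh tooth geometry, m = 4.312, N = 28
pitch radius r_p = m·N/2 = 4.312·28/2 = 60.368000
base radius r_b = r_p·cos α = 60.368000·cos 20.253° = 56.635640
roll angle φ = 9.755° = 0.17025687 rad
x = r_b·(cos φ + φ·sin φ) = 57.450561
y = r_b·(sin φ − φ·cos φ) = 0.092902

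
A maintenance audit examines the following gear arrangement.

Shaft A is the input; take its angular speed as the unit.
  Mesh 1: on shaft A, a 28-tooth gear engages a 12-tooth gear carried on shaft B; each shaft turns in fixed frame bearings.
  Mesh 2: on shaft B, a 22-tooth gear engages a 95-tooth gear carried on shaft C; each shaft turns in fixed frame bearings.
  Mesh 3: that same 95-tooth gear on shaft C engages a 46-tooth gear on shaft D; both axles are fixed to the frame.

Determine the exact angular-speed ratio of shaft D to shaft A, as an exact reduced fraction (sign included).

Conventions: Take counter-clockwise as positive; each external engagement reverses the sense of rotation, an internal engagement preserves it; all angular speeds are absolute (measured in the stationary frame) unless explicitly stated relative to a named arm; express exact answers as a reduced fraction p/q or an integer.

class = fixed-axis compound train [3 meshes; 3 ratios multiply, 3 sense flips]
mesh 1 [28T→12T]: running ratio 7/3, sense −
mesh 2 [22T→95T]: running ratio 154/285, sense +
mesh 3 [95T→46T]: running ratio 77/69, sense −
ω_out/ω_in = -77/69

-77/69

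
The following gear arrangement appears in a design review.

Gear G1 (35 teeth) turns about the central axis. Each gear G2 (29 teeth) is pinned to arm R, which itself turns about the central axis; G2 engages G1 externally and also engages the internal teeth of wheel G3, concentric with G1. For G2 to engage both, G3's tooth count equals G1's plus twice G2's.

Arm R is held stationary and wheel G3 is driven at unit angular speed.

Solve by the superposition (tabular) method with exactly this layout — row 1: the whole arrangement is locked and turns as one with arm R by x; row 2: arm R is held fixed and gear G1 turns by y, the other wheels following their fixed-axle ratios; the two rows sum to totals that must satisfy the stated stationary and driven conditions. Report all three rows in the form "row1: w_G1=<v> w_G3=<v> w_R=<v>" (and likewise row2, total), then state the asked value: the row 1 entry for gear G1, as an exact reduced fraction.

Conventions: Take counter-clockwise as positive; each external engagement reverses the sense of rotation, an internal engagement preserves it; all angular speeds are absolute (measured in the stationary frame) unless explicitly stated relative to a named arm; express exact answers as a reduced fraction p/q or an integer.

planetary set (35T centre, 29T on arm, 93T internal) — Willis relation
row 1 — lock + rotate with arm: ω_sun = ω_ring = ω_arm = x
superposition row 2 [arm held]: sun y, ring −(35/93)·y, arm 0
boundary: total ω_arm = x = 0 and total ω_ring = x − (35/93)·y = 1  ⇒  y = -93/35, x = 0
row 2 ring = −(35/93)·(-93/35) = 1
totals (row 1 + row 2): sun 0 + (-93/35) = -93/35, ring 0 + 1 = 1, arm 0 + 0 = 0
asked cell (row1, sun) = 0

row1: w_G1=0 w_G3=0 w_R=0
row2: w_G1=-93/35 w_G3=1 w_R=0
total: w_G1=-93/35 w_G3=1 w_R=0
asked value: 0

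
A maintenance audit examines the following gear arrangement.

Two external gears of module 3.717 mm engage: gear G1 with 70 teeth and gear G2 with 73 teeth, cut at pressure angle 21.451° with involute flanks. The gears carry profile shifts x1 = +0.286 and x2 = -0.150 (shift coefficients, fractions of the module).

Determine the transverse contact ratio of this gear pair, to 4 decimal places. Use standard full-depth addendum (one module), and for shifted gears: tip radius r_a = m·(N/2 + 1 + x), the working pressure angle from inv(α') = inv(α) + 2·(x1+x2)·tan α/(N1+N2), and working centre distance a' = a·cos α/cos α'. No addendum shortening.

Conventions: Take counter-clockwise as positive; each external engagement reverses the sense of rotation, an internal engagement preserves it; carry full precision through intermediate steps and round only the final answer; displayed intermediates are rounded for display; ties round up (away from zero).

1.7072

class = single-mesh tooth geometry [involute pair 70T × 73T, m = 3.717]
base radii: r_b1 = 121.083406, r_b2 = 126.272695
tip radii: r_a1 = 134.875062, r_a2 = 138.829950
inv(α') = inv(21.451°) + 2·(+0.286-0.150)·tan α/(70+73) = 0.01927970  ⇒  α' = 21.72450°
a' = a·cos α / cos α' = 265.7655·cos 21.451°/cos 21.72450° = 266.267954
action lengths: √(r_a1²−r_b1²) = 59.414571, √(r_a2²−r_b2²) = 57.697155
base pitch p_b = π·m·cos α = 10.868421
CR = (59.414571 + 57.697155 − 266.267954·sin 21.72450°)/10.868421 = 1.707167
contact ratio ≈ 1.7072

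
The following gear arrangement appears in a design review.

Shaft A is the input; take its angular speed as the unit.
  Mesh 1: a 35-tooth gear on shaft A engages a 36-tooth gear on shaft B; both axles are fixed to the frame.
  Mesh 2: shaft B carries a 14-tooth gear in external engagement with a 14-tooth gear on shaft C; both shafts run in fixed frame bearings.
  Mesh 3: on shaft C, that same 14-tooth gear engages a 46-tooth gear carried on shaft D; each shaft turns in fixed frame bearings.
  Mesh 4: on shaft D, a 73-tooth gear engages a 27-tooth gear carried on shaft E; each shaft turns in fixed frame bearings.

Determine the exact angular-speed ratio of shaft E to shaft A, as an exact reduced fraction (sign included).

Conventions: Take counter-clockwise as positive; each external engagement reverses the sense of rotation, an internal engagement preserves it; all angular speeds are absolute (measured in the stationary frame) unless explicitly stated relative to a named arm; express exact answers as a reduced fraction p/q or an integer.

17885/22356

class = fixed-axis compound train [4 meshes; 4 ratios multiply, 4 sense flips]
mesh 1 [35T→36T]: running ratio 35/36, sense −
mesh 2 [14T→14T]: running ratio 35/36, sense +
mesh 3 [14T→46T]: running ratio 245/828, sense −
mesh 4 [73T→27T]: running ratio 17885/22356, sense +
ω_out/ω_in = 17885/22356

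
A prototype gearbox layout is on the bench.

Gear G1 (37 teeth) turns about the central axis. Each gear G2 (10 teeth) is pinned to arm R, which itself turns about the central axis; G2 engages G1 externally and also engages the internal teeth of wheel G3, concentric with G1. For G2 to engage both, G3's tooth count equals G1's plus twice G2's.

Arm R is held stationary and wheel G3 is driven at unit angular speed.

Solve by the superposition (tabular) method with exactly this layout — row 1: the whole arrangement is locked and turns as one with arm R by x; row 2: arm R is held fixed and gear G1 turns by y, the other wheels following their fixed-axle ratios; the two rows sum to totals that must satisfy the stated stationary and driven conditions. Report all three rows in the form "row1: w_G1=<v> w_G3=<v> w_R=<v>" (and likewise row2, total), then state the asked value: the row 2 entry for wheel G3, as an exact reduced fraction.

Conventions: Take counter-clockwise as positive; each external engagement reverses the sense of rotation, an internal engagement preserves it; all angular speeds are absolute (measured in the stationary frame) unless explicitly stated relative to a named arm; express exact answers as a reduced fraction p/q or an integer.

recognized (axles ride arm R): planetary set, 37/10/57 teeth
row 1 — lock + rotate with arm: ω_sun = ω_ring = ω_arm = x
row 2 (arm held, sun turns y): ω_ring = −(37/57)·y, ω_arm = 0
boundary: total ω_arm = x = 0 and total ω_ring = x − (37/57)·y = 1  ⇒  y = -57/37, x = 0
row 2 ring = −(37/57)·(-57/37) = 1
totals (row 1 + row 2): sun 0 + (-57/37) = -57/37, ring 0 + 1 = 1, arm 0 + 0 = 0
asked cell (row2, ring) = 1

row1: w_G1=0 w_G3=0 w_R=0
row2: w_G1=-57/37 w_G3=1 w_R=0
total: w_G1=-57/37 w_G3=1 w_R=0
asked value: 1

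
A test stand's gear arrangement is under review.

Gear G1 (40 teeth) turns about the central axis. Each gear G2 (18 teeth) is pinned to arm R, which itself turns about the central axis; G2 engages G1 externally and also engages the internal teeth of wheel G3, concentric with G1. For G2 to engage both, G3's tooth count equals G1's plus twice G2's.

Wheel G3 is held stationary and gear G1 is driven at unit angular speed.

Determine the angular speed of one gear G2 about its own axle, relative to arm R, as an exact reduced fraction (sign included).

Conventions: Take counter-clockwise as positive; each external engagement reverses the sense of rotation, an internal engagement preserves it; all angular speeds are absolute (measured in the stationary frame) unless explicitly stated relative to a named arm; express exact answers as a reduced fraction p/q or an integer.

-380/261

recognized (axles ride arm R): planetary set, 40/18/76 teeth
ring teeth: 40 + 2·18 = 76
40(ω_sun−ω_arm) = −76(ω_ring−ω_arm),  ω_ring = 0, ω_sun = 1
40(1−ω_arm) = −76(0−ω_arm)  ⇒  116·ω_arm = 40  ⇒  ω_arm = 10/29
sun–planet mesh: 40·(1−10/29) = −18·(ω_p−ω_arm)  ⇒  ω_p−ω_arm = -380/261
exact speed ratio = -380/261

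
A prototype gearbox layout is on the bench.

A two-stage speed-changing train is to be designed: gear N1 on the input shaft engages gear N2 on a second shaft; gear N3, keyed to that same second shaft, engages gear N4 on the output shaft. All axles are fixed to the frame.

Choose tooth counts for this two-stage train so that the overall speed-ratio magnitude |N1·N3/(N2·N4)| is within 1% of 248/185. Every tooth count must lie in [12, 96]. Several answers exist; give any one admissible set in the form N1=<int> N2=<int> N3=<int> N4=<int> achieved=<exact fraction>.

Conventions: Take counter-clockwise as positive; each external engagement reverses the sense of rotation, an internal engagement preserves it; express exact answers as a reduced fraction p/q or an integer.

N1=12 N2=15 N3=62 N4=37 achieved=248/185

topology: fixed-axis compound train — 2 stages, target 248/185
target = 248/185 in lowest terms: an exact hit needs N1·N3 = k·248 and N2·N4 = k·185 for one integer k, every count in [12, 96]; additionally prefer no 1:1 stage (N1 ≠ N2, N3 ≠ N4)
k = 1…2: no 1:1-free in-range split of k·248 and k·185 into factor pairs; take k = 3
k = 3: N1·N3 = 744 = 12·62, N2·N4 = 555 = 15·37
achieved = 12·62/(15·37) = 248/185; |achieved − target| = 0 ≤ 62/4625 ✓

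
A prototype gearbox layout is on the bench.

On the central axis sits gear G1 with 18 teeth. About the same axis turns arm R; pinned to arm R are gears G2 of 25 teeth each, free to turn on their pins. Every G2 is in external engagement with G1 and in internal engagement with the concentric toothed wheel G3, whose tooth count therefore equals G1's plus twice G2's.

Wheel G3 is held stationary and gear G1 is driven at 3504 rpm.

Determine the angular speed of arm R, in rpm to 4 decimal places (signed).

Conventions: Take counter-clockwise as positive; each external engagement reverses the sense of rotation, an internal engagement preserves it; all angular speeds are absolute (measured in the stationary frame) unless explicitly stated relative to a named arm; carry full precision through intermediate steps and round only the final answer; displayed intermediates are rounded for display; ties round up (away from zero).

recognized (axles ride arm R): planetary set, 18/25/68 teeth
normalise by the input: solve with ω_sun = 1, then scale by 3504 rpm
ring teeth: 18 + 2·25 = 68
18(ω_sun−ω_arm) = −68(ω_ring−ω_arm),  ω_ring = 0, ω_sun = 1
18(1−ω_arm) = −68(0−ω_arm)  ⇒  86·ω_arm = 18  ⇒  ω_arm = 9/43
scale: ω_arm = 9/43 × 3504 rpm = +733.3953 rpm

+733.3953 rpm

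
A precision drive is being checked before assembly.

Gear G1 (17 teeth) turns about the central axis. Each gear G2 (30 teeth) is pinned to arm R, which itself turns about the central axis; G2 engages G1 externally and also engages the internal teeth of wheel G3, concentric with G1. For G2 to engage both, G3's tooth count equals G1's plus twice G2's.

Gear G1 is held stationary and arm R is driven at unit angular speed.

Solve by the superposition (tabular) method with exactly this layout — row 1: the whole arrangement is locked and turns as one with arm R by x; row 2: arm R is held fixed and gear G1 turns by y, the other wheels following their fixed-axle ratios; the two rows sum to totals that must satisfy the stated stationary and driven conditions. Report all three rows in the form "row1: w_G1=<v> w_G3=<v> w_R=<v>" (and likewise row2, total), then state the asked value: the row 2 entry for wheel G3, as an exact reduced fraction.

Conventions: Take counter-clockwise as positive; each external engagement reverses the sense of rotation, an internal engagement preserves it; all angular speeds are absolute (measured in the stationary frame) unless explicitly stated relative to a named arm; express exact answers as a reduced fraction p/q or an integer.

row1: w_G1=1 w_G3=1 w_R=1
row2: w_G1=-1 w_G3=17/77 w_R=0
total: w_G1=0 w_G3=94/77 w_R=1
asked value: 17/77

recognized (axles ride arm R): planetary set, 17/30/77 teeth
superposition row 1 [locked train]: every member turns x
superposition row 2 [arm held]: sun y, ring −(17/77)·y, arm 0
boundary: total ω_sun = x + y = 0 and total ω_arm = x = 1  ⇒  y = -1, x = 1
row 2 ring = −(17/77)·(-1) = 17/77
totals (row 1 + row 2): sun 1 + (-1) = 0, ring 1 + 17/77 = 94/77, arm 1 + 0 = 1
asked cell (row2, ring) = 17/77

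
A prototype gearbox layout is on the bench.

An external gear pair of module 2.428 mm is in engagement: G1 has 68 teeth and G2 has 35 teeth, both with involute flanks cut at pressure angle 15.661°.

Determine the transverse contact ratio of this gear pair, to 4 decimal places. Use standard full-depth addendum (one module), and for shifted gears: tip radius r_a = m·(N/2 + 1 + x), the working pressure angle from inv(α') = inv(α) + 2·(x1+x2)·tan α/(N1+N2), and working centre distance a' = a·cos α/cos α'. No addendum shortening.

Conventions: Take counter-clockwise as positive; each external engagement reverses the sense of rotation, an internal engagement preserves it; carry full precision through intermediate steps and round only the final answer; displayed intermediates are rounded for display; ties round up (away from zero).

topology: single-mesh involute geometry — m = 2.428, 68T/35T pair
base radii: r_b1 = 79.487316, r_b2 = 40.912589
tip radii: r_a1 = 84.980000, r_a2 = 44.918000
no profile shift: α' = α, a' = a
action lengths: √(r_a1²−r_b1²) = 30.056064, √(r_a2²−r_b2²) = 18.541488
base pitch p_b = π·m·cos α = 7.344611
CR = (30.056064 + 18.541488 − 125.042000·sin 15.66100°)/7.344611 = 2.020948
contact ratio ≈ 2.0209

2.0209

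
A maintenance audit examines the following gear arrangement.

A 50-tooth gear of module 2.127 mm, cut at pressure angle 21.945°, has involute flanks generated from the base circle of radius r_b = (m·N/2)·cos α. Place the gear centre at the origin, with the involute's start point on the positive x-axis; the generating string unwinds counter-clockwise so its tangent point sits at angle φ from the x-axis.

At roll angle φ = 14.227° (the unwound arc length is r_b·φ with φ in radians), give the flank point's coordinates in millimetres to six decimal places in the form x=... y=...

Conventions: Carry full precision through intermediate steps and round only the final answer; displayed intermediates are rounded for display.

x=50.819266 y=0.250157

single-mesh involute tooth geometry (50T wheel at module 2.127)
pitch radius r_p = m·N/2 = 2.127·50/2 = 53.175000
base radius r_b = r_p·cos α = 53.175000·cos 21.945° = 49.322100
roll angle φ = 14.227° = 0.24830799 rad
x = r_b·(cos φ + φ·sin φ) = 50.819266
y = r_b·(sin φ − φ·cos φ) = 0.250157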